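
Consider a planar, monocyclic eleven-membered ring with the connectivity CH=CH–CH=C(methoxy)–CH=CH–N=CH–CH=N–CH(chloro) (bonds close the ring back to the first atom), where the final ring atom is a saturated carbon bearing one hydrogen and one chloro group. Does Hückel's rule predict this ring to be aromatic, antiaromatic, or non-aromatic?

Because that saturated carbon is sp³ and has no p orbital in the ring π system at the CH(chloro) position, the π system cannot extend all the way around the ring.
Broken conjugation rules out both aromaticity and antiaromaticity.

Non-aromatic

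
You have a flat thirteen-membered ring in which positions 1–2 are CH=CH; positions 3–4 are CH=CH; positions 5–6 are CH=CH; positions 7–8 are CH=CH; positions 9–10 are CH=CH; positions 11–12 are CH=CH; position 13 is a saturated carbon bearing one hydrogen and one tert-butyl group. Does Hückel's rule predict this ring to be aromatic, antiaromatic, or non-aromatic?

Because that saturated carbon is sp³ and has no p orbital in the ring π system at the CH(tert-butyl) position, the π system cannot extend all the way around the ring.
Hückel's rule only applies to fully conjugated rings, so this one is simply non-aromatic.

Non-aromatic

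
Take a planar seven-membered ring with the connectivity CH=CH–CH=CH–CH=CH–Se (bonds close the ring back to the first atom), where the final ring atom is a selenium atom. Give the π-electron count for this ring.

Every ring atom contributes a p orbital perpendicular to the ring (every atom in a ring double bond is sp² and brings one electron to the p orbital; the selenium donates one lone pair from its p orbital), so the π system is cyclic and fully conjugated.
Tallying contributions gives 3 × 2 = 6 from the double-bond units + 2 from the Se atom = 8.

8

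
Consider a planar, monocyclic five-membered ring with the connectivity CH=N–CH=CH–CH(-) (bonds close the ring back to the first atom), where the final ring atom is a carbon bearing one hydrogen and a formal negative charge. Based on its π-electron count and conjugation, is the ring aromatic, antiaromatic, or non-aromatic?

Aromatic

All ring atoms are sp² and supply a p orbital to the ring (the double-bond atoms are sp², each contributing one p electron; each =N– nitrogen is pyridine-type (lone pair in the sp² plane, one electron in the p orbital); the carbanion's lone pair occupies the p orbital); the conjugation is uninterrupted.
Counting π electrons: 2 × 2 = 4 from the double-bond units + 2 from the CH(-) atom = 6.
With 6 π electrons (n = 1), the Hückel 4n+2 condition holds.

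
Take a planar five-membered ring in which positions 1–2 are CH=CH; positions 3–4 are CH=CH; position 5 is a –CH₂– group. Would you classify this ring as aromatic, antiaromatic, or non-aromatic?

The CH2 carbon is saturated: the tetrahedral CH₂ carbon is sp³ and has no p orbital in the ring π system. Conjugation is not continuous around the ring.
Broken conjugation rules out both aromaticity and antiaromaticity.

Non-aromatic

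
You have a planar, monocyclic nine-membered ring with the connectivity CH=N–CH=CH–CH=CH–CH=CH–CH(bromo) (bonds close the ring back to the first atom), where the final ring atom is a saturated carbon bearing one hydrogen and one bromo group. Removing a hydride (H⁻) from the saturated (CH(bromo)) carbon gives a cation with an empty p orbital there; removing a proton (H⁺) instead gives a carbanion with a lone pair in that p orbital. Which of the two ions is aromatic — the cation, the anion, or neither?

The anion

Once that carbon is sp², every ring atom has a p orbital and both ions are fully conjugated.
Cation: 4 × 2 + 0 = 8 π electrons → 4(2), antiaromatic.
Anion: 4 × 2 + 2 = 10 π electrons → 4(2)+2, aromatic.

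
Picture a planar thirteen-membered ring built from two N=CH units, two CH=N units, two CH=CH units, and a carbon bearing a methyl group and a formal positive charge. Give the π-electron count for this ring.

12

Every ring atom contributes a p orbital perpendicular to the ring (each doubly-bonded ring atom is sp² with one p-orbital electron; the doubly-bonded nitrogens are pyridine-type — their lone pairs lie in the ring plane, leaving one electron in the p orbital; the carbocation has an empty p orbital), so the π system is cyclic and fully conjugated.
Counting π electrons: 6 × 2 = 12 from the double-bond units + 0 from the C(methyl)(+) atom = 12.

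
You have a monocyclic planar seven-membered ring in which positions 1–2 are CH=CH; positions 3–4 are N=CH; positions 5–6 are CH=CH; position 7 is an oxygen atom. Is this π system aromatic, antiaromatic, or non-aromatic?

The p orbitals form a continuous loop: the double-bond atoms are sp², each contributing one p electron; the doubly-bonded nitrogens are pyridine-type — their lone pairs lie in the ring plane, leaving one electron in the p orbital; the oxygen donates one lone pair from its p orbital. The ring is fully conjugated.
π-electron count: 3 × 2 = 6 from the double-bond units + 2 from the O atom = 8.
A 4n π count (8, n = 2) in a planar conjugated ring means antiaromatic.

Antiaromatic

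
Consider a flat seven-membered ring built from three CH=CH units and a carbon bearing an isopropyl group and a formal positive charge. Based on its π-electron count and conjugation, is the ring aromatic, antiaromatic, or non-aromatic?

Aromatic

All ring atoms are sp² and supply a p orbital to the ring (each doubly-bonded ring atom is sp² with one p-orbital electron; the carbocation has an empty p orbital); the conjugation is uninterrupted.
Tallying contributions gives 3 × 2 = 6 from the double-bond units + 0 from the C(isopropyl)(+) atom = 6.
Since 6 = 4·1 + 2, the ring meets the 4n+2 criterion.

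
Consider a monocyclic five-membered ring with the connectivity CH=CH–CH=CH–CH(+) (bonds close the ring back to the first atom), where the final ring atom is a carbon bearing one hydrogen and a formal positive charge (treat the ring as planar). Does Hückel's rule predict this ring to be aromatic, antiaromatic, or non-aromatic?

Every ring atom contributes a p orbital perpendicular to the ring (every atom in a ring double bond is sp² and brings one electron to the p orbital; the carbocation has an empty p orbital), so the π system is cyclic and fully conjugated.
Tallying contributions gives 2 × 2 = 4 from the double-bond units + 0 from the CH(+) atom = 4.
With 4 = 4·1 π electrons, Hückel's rule classifies the planar ring as antiaromatic.
This is the cyclopentadienyl cation.

Antiaromatic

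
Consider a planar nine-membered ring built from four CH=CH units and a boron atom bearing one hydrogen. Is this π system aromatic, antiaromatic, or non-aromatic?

Every ring atom contributes a p orbital perpendicular to the ring (every atom in a ring double bond is sp² and brings one electron to the p orbital; the boron has an empty p orbital), so the π system is cyclic and fully conjugated.
Counting π electrons: 4 × 2 = 8 from the double-bond units + 0 from the BH atom = 8.
8 = 4(2); a planar, fully conjugated 4n system is antiaromatic.

Antiaromatic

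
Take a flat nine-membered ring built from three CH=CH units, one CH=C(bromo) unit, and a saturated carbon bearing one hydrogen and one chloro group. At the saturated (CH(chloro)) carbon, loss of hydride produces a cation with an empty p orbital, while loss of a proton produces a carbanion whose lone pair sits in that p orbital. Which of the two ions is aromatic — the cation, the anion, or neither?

In both ions every ring atom is sp² and contributes a p orbital, so both rings are fully conjugated.
Cation: 4 × 2 + 0 = 8 π electrons → 4(2), antiaromatic.
Anion: 4 × 2 + 2 = 10 π electrons → 4(2)+2, aromatic.

The anion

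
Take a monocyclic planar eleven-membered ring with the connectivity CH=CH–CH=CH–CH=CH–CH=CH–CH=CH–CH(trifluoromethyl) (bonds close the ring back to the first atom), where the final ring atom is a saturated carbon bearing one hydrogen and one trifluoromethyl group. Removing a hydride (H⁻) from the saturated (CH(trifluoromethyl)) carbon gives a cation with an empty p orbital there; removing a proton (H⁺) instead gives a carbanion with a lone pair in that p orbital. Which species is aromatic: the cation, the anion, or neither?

Both ions have a continuous loop of p orbitals — each ring atom is sp².
Cation: 5 × 2 + 0 = 10 π electrons → 4(2)+2, aromatic.
Anion: 5 × 2 + 2 = 12 π electrons → 4(3), antiaromatic.

The cation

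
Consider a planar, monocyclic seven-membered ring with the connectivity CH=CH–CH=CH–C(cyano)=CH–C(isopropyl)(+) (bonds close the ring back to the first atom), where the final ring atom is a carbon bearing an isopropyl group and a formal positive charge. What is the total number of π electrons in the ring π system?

Check conjugation: the double-bond atoms are sp², each contributing one p electron; the carbocation has an empty p orbital — every position has a p orbital, so the cyclic π system is continuous.
π-electron count: 3 × 2 = 6 from the double-bond units + 0 from the C(isopropyl)(+) atom = 6.

6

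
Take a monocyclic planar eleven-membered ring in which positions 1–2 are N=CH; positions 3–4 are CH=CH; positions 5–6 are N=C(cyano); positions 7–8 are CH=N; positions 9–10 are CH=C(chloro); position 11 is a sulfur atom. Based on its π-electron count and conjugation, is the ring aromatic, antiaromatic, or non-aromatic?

Antiaromatic

The p orbitals form a continuous loop: every atom in a ring double bond is sp² and brings one electron to the p orbital; the doubly-bonded nitrogens are pyridine-type — their lone pairs lie in the ring plane, leaving one electron in the p orbital; the sulfur donates one lone pair from its p orbital. The ring is fully conjugated.
Counting π electrons: 5 × 2 = 10 from the double-bond units + 2 from the S atom = 12.
12 is a 4n count (n = 3), so the planar conjugated ring is antiaromatic.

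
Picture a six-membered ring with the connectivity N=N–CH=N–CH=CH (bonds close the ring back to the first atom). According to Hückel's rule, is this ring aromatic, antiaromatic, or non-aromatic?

Aromatic

The p orbitals form a continuous loop: each doubly-bonded ring atom is sp² with one p-orbital electron; the doubly-bonded nitrogens are pyridine-type — their lone pairs lie in the ring plane, leaving one electron in the p orbital. The ring is fully conjugated.
Tallying contributions gives 3 × 2 = 6 from the 3 double-bond units.
That gives a 4n+2 count (6, n = 1).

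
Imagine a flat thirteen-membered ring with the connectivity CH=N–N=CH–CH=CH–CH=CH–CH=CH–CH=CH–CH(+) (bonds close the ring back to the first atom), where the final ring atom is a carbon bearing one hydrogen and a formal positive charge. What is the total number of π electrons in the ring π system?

All ring atoms are sp² and supply a p orbital to the ring (every atom in a ring double bond is sp² and brings one electron to the p orbital; each sp² =N– keeps its lone pair in-plane and puts one electron into the π system; the carbocation has an empty p orbital); the conjugation is uninterrupted.
Counting π electrons: 6 × 2 = 12 from the double-bond units + 0 from the CH(+) atom = 12.

12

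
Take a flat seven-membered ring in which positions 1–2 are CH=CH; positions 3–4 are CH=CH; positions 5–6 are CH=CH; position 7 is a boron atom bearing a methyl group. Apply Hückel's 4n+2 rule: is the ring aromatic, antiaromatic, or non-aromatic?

Aromatic

The p orbitals form a continuous loop: each doubly-bonded ring atom is sp² with one p-orbital electron; the boron has an empty p orbital. The ring is fully conjugated.
π-electron count: 3 × 2 = 6 from the double-bond units + 0 from the B(methyl) atom = 6.
That gives a 4n+2 count (6, n = 1).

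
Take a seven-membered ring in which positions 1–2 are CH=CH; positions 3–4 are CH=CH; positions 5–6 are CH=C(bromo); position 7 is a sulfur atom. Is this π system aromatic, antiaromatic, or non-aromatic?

All ring atoms are sp² and supply a p orbital to the ring (the double-bond atoms are sp², each contributing one p electron; the sulfur donates one lone pair from its p orbital); the conjugation is uninterrupted.
Tallying contributions gives 3 × 2 = 6 from the double-bond units + 2 from the S atom = 8.
A 4n π count (8, n = 2) in a planar conjugated ring means antiaromatic.

Antiaromatic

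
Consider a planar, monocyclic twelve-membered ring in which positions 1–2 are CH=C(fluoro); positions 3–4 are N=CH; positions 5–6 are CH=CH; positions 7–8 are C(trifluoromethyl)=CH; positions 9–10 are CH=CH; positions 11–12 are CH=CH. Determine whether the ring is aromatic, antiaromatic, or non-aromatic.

Antiaromatic

Every ring atom contributes a p orbital perpendicular to the ring (each doubly-bonded ring atom is sp² with one p-orbital electron; the doubly-bonded nitrogens are pyridine-type — their lone pairs lie in the ring plane, leaving one electron in the p orbital), so the π system is cyclic and fully conjugated.
π-electron count: 6 × 2 = 12 from the 6 double-bond units.
A 4n π count (12, n = 3) in a planar conjugated ring means antiaromatic.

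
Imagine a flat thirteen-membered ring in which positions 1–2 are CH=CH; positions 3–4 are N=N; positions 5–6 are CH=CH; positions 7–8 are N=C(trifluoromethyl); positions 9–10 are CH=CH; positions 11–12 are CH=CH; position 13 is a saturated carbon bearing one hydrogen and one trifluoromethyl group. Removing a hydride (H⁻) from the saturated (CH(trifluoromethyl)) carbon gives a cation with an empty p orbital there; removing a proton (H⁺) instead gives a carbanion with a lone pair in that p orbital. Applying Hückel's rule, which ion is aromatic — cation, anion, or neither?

The anion

In either ion the ring is fully conjugated: every atom, including the new sp² carbon, supplies a p orbital.
Cation: 6 × 2 + 0 = 12 π electrons → 4(3), antiaromatic.
Anion: 6 × 2 + 2 = 14 π electrons → 4(3)+2, aromatic.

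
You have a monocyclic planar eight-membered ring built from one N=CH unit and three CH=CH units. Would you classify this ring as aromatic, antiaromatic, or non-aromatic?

Antiaromatic

The p orbitals form a continuous loop: every atom in a ring double bond is sp² and brings one electron to the p orbital; the doubly-bonded nitrogens are pyridine-type — their lone pairs lie in the ring plane, leaving one electron in the p orbital. The ring is fully conjugated.
Counting π electrons: 4 × 2 = 8 from the 4 double-bond units.
8 = 4(2); a planar, fully conjugated 4n system is antiaromatic.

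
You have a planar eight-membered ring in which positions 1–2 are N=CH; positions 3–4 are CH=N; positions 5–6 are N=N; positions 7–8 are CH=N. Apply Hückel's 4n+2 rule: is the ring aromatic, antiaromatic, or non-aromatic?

Antiaromatic

All ring atoms are sp² and supply a p orbital to the ring (each doubly-bonded ring atom is sp² with one p-orbital electron; each =N– nitrogen is pyridine-type (lone pair in the sp² plane, one electron in the p orbital)); the conjugation is uninterrupted.
Tallying contributions gives 4 × 2 = 8 from the 4 double-bond units.
8 = 4(2); a planar, fully conjugated 4n system is antiaromatic.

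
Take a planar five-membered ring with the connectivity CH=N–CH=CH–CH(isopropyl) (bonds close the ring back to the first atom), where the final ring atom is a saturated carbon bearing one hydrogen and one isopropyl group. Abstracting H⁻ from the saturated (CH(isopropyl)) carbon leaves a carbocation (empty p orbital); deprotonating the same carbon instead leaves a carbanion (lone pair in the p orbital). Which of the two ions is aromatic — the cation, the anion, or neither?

The anion

In either ion the ring is fully conjugated: every atom, including the new sp² carbon, supplies a p orbital.
Cation: 2 × 2 + 0 = 4 π electrons → 4(1), antiaromatic.
Anion: 2 × 2 + 2 = 6 π electrons → 4(1)+2, aromatic.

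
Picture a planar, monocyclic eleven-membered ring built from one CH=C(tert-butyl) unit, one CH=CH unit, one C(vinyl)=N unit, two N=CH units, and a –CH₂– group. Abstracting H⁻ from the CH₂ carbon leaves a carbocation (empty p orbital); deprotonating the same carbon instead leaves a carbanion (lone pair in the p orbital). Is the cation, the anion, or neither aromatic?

The cation

In both ions every ring atom is sp² and contributes a p orbital, so both rings are fully conjugated.
Cation: 5 × 2 + 0 = 10 π electrons → 4(2)+2, aromatic.
Anion: 5 × 2 + 2 = 12 π electrons → 4(3), antiaromatic.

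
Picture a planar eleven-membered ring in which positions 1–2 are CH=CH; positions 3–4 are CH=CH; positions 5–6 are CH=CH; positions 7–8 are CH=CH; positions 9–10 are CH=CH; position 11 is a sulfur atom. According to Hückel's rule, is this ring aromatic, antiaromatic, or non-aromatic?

Every ring atom contributes a p orbital perpendicular to the ring (each doubly-bonded ring atom is sp² with one p-orbital electron; the sulfur donates one lone pair from its p orbital), so the π system is cyclic and fully conjugated.
Adding the contributions, 5 × 2 = 10 from the double-bond units + 2 from the S atom = 12.
With 12 = 4·3 π electrons, Hückel's rule classifies the planar ring as antiaromatic.

Antiaromatic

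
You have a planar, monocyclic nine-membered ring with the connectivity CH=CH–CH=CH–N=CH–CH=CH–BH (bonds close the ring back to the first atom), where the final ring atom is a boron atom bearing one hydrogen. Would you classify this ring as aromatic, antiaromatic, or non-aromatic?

Check conjugation: the double-bond atoms are sp², each contributing one p electron; each =N– nitrogen is pyridine-type (lone pair in the sp² plane, one electron in the p orbital); the boron has an empty p orbital — every position has a p orbital, so the cyclic π system is continuous.
Counting π electrons: 4 × 2 = 8 from the double-bond units + 0 from the BH atom = 8.
8 is a 4n count (n = 2), so the planar conjugated ring is antiaromatic.

Antiaromatic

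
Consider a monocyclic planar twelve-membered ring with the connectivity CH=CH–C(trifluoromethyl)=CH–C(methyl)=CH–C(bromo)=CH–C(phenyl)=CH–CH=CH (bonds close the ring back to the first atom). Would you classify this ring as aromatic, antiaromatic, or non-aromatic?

Antiaromatic

Every ring atom contributes a p orbital perpendicular to the ring (the double-bond atoms are sp², each contributing one p electron), so the π system is cyclic and fully conjugated.
Tallying contributions gives 6 × 2 = 12 from the 6 double-bond units.
With 12 = 4·3 π electrons, Hückel's rule classifies the planar ring as antiaromatic.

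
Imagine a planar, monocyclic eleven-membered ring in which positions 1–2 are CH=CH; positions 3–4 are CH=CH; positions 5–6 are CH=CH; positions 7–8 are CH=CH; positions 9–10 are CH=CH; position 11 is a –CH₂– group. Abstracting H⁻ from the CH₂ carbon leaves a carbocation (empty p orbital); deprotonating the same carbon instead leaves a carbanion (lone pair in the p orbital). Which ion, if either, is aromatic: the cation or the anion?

Both ions have a continuous loop of p orbitals — each ring atom is sp².
Cation: 5 × 2 + 0 = 10 π electrons → 4(2)+2, aromatic.
Anion: 5 × 2 + 2 = 12 π electrons → 4(3), antiaromatic.

The cation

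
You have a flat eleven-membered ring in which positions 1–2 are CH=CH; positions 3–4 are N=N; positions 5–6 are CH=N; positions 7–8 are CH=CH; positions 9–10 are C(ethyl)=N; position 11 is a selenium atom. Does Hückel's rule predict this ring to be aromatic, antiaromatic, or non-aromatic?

Every ring atom contributes a p orbital perpendicular to the ring (each doubly-bonded ring atom is sp² with one p-orbital electron; each =N– nitrogen is pyridine-type (lone pair in the sp² plane, one electron in the p orbital); the selenium donates one lone pair from its p orbital), so the π system is cyclic and fully conjugated.
Tallying contributions gives 5 × 2 = 10 from the double-bond units + 2 from the Se atom = 12.
With 12 = 4·3 π electrons, Hückel's rule classifies the planar ring as antiaromatic.

Antiaromatic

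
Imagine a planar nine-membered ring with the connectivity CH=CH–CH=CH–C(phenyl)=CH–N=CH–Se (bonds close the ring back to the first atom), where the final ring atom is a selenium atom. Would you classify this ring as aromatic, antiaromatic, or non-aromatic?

Every ring atom contributes a p orbital perpendicular to the ring (each doubly-bonded ring atom is sp² with one p-orbital electron; each =N– nitrogen is pyridine-type (lone pair in the sp² plane, one electron in the p orbital); the selenium donates one lone pair from its p orbital), so the π system is cyclic and fully conjugated.
Adding the contributions, 4 × 2 = 8 from the double-bond units + 2 from the Se atom = 10.
With 10 π electrons (n = 2), the Hückel 4n+2 condition holds.

Aromatic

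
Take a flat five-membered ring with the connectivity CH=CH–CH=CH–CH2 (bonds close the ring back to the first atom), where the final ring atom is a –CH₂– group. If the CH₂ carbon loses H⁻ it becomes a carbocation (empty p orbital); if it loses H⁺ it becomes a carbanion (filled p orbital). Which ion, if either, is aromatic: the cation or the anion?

Both ions have a continuous loop of p orbitals — each ring atom is sp².
Cation: 2 × 2 + 0 = 4 π electrons → 4(1), antiaromatic.
Anion: 2 × 2 + 2 = 6 π electrons → 4(1)+2, aromatic.

The anion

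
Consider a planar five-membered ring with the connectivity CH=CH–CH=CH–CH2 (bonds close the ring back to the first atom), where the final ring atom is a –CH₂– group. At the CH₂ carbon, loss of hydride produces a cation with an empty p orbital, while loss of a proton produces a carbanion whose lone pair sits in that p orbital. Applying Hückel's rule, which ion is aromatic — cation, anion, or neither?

The anion

Both ions have a continuous loop of p orbitals — each ring atom is sp².
Cation: 2 × 2 + 0 = 4 π electrons → 4(1), antiaromatic.
Anion: 2 × 2 + 2 = 6 π electrons → 4(1)+2, aromatic.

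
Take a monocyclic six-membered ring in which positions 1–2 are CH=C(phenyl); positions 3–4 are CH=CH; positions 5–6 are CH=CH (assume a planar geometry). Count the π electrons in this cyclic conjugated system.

The p orbitals form a continuous loop: each doubly-bonded ring atom is sp² with one p-orbital electron. The ring is fully conjugated.
Tallying contributions gives 3 × 2 = 6 from the 3 double-bond units.

6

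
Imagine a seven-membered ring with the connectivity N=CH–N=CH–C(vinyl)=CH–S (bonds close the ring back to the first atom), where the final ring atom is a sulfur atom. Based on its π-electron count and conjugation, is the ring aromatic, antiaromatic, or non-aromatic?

Antiaromatic

Every ring atom contributes a p orbital perpendicular to the ring (every atom in a ring double bond is sp² and brings one electron to the p orbital; each sp² =N– keeps its lone pair in-plane and puts one electron into the π system; the sulfur donates one lone pair from its p orbital), so the π system is cyclic and fully conjugated.
π-electron count: 3 × 2 = 6 from the double-bond units + 2 from the S atom = 8.
8 is a 4n count (n = 2), so the planar conjugated ring is antiaromatic.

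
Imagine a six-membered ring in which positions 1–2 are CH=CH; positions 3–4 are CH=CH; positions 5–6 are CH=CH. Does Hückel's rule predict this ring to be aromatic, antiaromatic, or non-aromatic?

Check conjugation: every atom in a ring double bond is sp² and brings one electron to the p orbital — every position has a p orbital, so the cyclic π system is continuous.
Adding the contributions, 3 × 2 = 6 from the 3 double-bond units.
That gives a 4n+2 count (6, n = 1).
(The species described is benzene.)

Aromatic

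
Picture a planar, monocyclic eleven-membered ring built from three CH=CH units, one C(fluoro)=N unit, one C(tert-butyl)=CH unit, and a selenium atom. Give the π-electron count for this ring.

12

All ring atoms are sp² and supply a p orbital to the ring (the double-bond atoms are sp², each contributing one p electron; each =N– nitrogen is pyridine-type (lone pair in the sp² plane, one electron in the p orbital); the selenium donates one lone pair from its p orbital); the conjugation is uninterrupted.
Tallying contributions gives 5 × 2 = 10 from the double-bond units + 2 from the Se atom = 12.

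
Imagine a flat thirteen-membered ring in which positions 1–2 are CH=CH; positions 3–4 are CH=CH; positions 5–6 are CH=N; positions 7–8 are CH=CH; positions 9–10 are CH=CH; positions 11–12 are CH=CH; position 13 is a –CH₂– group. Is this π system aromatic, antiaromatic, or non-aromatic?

Non-aromatic

The CH2 position has four σ bonds — the tetrahedral CH₂ carbon is sp³ and has no p orbital in the ring π system — so the cyclic conjugation is interrupted.
Hückel's rule only applies to fully conjugated rings, so this one is simply non-aromatic.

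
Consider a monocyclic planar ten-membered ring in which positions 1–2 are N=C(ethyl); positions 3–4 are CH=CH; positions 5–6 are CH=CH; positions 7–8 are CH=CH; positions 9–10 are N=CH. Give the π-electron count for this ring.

10

All ring atoms are sp² and supply a p orbital to the ring (every atom in a ring double bond is sp² and brings one electron to the p orbital; the doubly-bonded nitrogens are pyridine-type — their lone pairs lie in the ring plane, leaving one electron in the p orbital); the conjugation is uninterrupted.
Adding the contributions, 5 × 2 = 10 from the 5 double-bond units.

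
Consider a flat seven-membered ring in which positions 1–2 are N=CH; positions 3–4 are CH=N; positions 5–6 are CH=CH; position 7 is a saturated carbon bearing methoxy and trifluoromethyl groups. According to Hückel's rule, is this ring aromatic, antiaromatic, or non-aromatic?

Non-aromatic

The C(methoxy)(trifluoromethyl) carbon is saturated: that saturated carbon is sp³ and has no p orbital in the ring π system. Conjugation is not continuous around the ring.
Broken conjugation rules out both aromaticity and antiaromaticity.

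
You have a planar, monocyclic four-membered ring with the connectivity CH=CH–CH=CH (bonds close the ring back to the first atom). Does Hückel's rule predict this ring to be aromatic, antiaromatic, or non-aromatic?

All ring atoms are sp² and supply a p orbital to the ring (each doubly-bonded ring atom is sp² with one p-orbital electron); the conjugation is uninterrupted.
π-electron count: 2 × 2 = 4 from the 2 double-bond units.
4 is a 4n count (n = 1), so the planar conjugated ring is antiaromatic.
(This ring is cyclobutadiene.)

Antiaromatic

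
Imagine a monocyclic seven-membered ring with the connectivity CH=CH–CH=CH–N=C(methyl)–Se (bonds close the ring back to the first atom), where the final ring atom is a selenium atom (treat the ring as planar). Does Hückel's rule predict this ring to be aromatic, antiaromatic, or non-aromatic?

Antiaromatic

Check conjugation: each doubly-bonded ring atom is sp² with one p-orbital electron; each =N– nitrogen is pyridine-type (lone pair in the sp² plane, one electron in the p orbital); the selenium donates one lone pair from its p orbital — every position has a p orbital, so the cyclic π system is continuous.
Tallying contributions gives 3 × 2 = 6 from the double-bond units + 2 from the Se atom = 8.
8 = 4(2); a planar, fully conjugated 4n system is antiaromatic.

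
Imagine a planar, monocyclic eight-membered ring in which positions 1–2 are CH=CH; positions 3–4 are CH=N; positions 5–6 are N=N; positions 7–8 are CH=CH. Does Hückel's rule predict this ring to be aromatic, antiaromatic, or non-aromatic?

Antiaromatic

The p orbitals form a continuous loop: the double-bond atoms are sp², each contributing one p electron; each sp² =N– keeps its lone pair in-plane and puts one electron into the π system. The ring is fully conjugated.
Tallying contributions gives 4 × 2 = 8 from the 4 double-bond units.
A 4n π count (8, n = 2) in a planar conjugated ring means antiaromatic.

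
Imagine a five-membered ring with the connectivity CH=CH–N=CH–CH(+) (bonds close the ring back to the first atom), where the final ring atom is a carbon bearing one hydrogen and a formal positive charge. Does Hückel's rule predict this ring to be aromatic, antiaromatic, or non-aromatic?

Antiaromatic

Every ring atom contributes a p orbital perpendicular to the ring (each doubly-bonded ring atom is sp² with one p-orbital electron; each sp² =N– keeps its lone pair in-plane and puts one electron into the π system; the carbocation has an empty p orbital), so the π system is cyclic and fully conjugated.
Counting π electrons: 2 × 2 = 4 from the double-bond units + 0 from the CH(+) atom = 4.
A 4n π count (4, n = 1) in a planar conjugated ring means antiaromatic.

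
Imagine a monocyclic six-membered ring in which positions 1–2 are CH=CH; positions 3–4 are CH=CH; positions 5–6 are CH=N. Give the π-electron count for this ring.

The p orbitals form a continuous loop: each doubly-bonded ring atom is sp² with one p-orbital electron; the doubly-bonded nitrogens are pyridine-type — their lone pairs lie in the ring plane, leaving one electron in the p orbital. The ring is fully conjugated.
Tallying contributions gives 3 × 2 = 6 from the 3 double-bond units.

6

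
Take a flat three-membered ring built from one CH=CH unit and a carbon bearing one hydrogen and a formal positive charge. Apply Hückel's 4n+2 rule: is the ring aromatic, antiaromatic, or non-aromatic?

Aromatic

Check conjugation: every atom in a ring double bond is sp² and brings one electron to the p orbital; the carbocation has an empty p orbital — every position has a p orbital, so the cyclic π system is continuous.
Adding the contributions, 1 × 2 = 2 from the double-bond unit + 0 from the CH(+) atom = 2.
That gives a 4n+2 count (2, n = 0).
(This ring is the cyclopropenyl cation.)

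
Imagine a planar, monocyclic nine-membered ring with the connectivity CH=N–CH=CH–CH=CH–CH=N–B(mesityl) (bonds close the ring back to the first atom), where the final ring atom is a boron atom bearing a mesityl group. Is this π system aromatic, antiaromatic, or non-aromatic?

Antiaromatic

Check conjugation: each doubly-bonded ring atom is sp² with one p-orbital electron; each =N– nitrogen is pyridine-type (lone pair in the sp² plane, one electron in the p orbital); the boron has an empty p orbital — every position has a p orbital, so the cyclic π system is continuous.
Counting π electrons: 4 × 2 = 8 from the double-bond units + 0 from the B(mesityl) atom = 8.
A 4n π count (8, n = 2) in a planar conjugated ring means antiaromatic.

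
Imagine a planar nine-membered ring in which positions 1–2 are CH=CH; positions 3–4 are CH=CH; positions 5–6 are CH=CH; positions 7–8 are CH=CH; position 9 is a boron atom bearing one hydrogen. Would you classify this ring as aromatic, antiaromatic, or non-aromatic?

Check conjugation: each doubly-bonded ring atom is sp² with one p-orbital electron; the boron has an empty p orbital — every position has a p orbital, so the cyclic π system is continuous.
π-electron count: 4 × 2 = 8 from the double-bond units + 0 from the BH atom = 8.
With 8 = 4·2 π electrons, Hückel's rule classifies the planar ring as antiaromatic.

Antiaromatic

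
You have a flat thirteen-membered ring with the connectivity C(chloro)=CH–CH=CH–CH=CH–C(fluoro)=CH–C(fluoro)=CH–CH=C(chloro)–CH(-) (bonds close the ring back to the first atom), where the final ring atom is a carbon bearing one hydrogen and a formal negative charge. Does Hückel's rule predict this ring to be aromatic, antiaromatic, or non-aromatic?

Aromatic

The p orbitals form a continuous loop: the double-bond atoms are sp², each contributing one p electron; the carbanion's lone pair occupies the p orbital. The ring is fully conjugated.
Adding the contributions, 6 × 2 = 12 from the double-bond units + 2 from the CH(-) atom = 14.
With 14 π electrons (n = 3), the Hückel 4n+2 condition holds.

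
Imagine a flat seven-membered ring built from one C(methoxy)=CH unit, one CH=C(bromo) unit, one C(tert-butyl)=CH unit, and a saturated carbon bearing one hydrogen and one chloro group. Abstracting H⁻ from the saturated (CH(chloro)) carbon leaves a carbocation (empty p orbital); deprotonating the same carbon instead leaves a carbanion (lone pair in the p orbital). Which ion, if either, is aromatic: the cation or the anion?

Both ions have a continuous loop of p orbitals — each ring atom is sp².
Cation: 3 × 2 + 0 = 6 π electrons → 4(1)+2, aromatic.
Anion: 3 × 2 + 2 = 8 π electrons → 4(2), antiaromatic.

The cation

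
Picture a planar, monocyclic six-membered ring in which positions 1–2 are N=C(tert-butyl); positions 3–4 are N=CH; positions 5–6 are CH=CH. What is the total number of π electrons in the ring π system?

The p orbitals form a continuous loop: each doubly-bonded ring atom is sp² with one p-orbital electron; each sp² =N– keeps its lone pair in-plane and puts one electron into the π system. The ring is fully conjugated.
Adding the contributions, 3 × 2 = 6 from the 3 double-bond units.

6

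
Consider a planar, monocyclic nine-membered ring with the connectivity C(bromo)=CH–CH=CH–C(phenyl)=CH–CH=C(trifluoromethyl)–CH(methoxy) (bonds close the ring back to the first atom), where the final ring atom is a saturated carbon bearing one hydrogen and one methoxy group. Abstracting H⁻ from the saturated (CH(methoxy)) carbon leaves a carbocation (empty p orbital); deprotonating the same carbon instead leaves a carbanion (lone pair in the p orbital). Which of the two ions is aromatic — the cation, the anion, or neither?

In both ions every ring atom is sp² and contributes a p orbital, so both rings are fully conjugated.
Cation: 4 × 2 + 0 = 8 π electrons → 4(2), antiaromatic.
Anion: 4 × 2 + 2 = 10 π electrons → 4(2)+2, aromatic.

The anion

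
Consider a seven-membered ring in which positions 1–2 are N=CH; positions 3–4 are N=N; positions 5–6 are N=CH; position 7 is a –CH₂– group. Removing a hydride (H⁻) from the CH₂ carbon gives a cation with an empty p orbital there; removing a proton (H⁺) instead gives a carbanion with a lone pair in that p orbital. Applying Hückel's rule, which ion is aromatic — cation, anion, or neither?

Both ions have a continuous loop of p orbitals — each ring atom is sp².
Cation: 3 × 2 + 0 = 6 π electrons → 4(1)+2, aromatic.
Anion: 3 × 2 + 2 = 8 π electrons → 4(2), antiaromatic.

The cation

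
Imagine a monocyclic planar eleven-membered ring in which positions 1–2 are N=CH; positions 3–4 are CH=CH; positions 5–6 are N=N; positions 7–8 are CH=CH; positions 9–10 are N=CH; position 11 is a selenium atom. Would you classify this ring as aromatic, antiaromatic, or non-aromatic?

Antiaromatic

Every ring atom contributes a p orbital perpendicular to the ring (the double-bond atoms are sp², each contributing one p electron; the doubly-bonded nitrogens are pyridine-type — their lone pairs lie in the ring plane, leaving one electron in the p orbital; the selenium donates one lone pair from its p orbital), so the π system is cyclic and fully conjugated.
Adding the contributions, 5 × 2 = 10 from the double-bond units + 2 from the Se atom = 12.
12 = 4(3); a planar, fully conjugated 4n system is antiaromatic.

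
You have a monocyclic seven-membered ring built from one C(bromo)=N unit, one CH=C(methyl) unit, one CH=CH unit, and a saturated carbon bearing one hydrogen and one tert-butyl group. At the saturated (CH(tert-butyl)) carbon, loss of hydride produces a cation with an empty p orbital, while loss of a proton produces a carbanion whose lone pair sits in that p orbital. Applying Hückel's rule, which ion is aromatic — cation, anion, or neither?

The cation

In both ions every ring atom is sp² and contributes a p orbital, so both rings are fully conjugated.
Cation: 3 × 2 + 0 = 6 π electrons → 4(1)+2, aromatic.
Anion: 3 × 2 + 2 = 8 π electrons → 4(2), antiaromatic.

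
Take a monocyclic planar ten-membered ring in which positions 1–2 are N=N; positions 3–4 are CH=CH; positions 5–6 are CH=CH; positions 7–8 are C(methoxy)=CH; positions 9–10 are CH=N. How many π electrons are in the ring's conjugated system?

10

Every ring atom contributes a p orbital perpendicular to the ring (every atom in a ring double bond is sp² and brings one electron to the p orbital; each sp² =N– keeps its lone pair in-plane and puts one electron into the π system), so the π system is cyclic and fully conjugated.
Adding the contributions, 5 × 2 = 10 from the 5 double-bond units.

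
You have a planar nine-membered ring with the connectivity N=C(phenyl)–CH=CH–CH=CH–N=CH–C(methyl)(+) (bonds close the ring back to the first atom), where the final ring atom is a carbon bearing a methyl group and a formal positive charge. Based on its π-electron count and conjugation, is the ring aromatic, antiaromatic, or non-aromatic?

Antiaromatic

The p orbitals form a continuous loop: the double-bond atoms are sp², each contributing one p electron; each sp² =N– keeps its lone pair in-plane and puts one electron into the π system; the carbocation has an empty p orbital. The ring is fully conjugated.
Counting π electrons: 4 × 2 = 8 from the double-bond units + 0 from the C(methyl)(+) atom = 8.
8 is a 4n count (n = 2), so the planar conjugated ring is antiaromatic.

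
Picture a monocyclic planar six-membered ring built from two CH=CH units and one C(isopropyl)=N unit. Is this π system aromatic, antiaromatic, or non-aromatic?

Aromatic

All ring atoms are sp² and supply a p orbital to the ring (the double-bond atoms are sp², each contributing one p electron; each =N– nitrogen is pyridine-type (lone pair in the sp² plane, one electron in the p orbital)); the conjugation is uninterrupted.
π-electron count: 3 × 2 = 6 from the 3 double-bond units.
With 6 π electrons (n = 1), the Hückel 4n+2 condition holds.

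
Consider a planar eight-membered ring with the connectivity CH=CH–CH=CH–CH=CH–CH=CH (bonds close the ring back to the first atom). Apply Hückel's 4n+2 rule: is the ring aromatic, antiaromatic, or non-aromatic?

Antiaromatic

Every ring atom contributes a p orbital perpendicular to the ring (the double-bond atoms are sp², each contributing one p electron), so the π system is cyclic and fully conjugated.
Counting π electrons: 4 × 2 = 8 from the 4 double-bond units.
A 4n π count (8, n = 2) in a planar conjugated ring means antiaromatic.
(The species described is cyclooctatetraene.)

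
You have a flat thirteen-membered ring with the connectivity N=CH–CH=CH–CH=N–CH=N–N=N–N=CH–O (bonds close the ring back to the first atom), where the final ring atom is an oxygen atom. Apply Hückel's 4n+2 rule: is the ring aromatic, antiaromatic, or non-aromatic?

Aromatic

All ring atoms are sp² and supply a p orbital to the ring (the double-bond atoms are sp², each contributing one p electron; each sp² =N– keeps its lone pair in-plane and puts one electron into the π system; the oxygen donates one lone pair from its p orbital); the conjugation is uninterrupted.
π-electron count: 6 × 2 = 12 from the double-bond units + 2 from the O atom = 14.
14 = 4(3) + 2, which satisfies Hückel's 4n+2 rule.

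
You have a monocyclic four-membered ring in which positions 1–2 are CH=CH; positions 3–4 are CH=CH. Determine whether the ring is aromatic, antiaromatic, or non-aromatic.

Antiaromatic

The p orbitals form a continuous loop: the double-bond atoms are sp², each contributing one p electron. The ring is fully conjugated.
π-electron count: 2 × 2 = 4 from the 2 double-bond units.
A 4n π count (4, n = 1) in a planar conjugated ring means antiaromatic.
(This ring is cyclobutadiene.)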